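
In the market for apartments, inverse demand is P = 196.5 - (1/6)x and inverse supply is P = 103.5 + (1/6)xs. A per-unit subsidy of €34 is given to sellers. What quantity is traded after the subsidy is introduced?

Pre-subsidy: 196.5 - (1/6)x = 103.5 + (1/6)x gives x* = 279 and P* = 150.
With the subsidy, sellers receive Ps = Pb + 34 for each unit, where Pb is the price buyers pay.
On the curves, Pb = 196.5 - (1/6)x and Ps = 103.5 + (1/6)x; the wedge Ps − Pb = 34 gives 103.5 + (1/6)x − (196.5 - (1/6)x) = 34, so x' = 381.
Then Pb = 196.5 − (1/6)·381 = 133 and Ps = 103.5 + (1/6)·381 = 167.

x' = 381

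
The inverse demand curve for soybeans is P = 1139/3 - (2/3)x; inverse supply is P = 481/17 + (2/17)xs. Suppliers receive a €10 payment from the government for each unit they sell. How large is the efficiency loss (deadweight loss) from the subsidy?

Deadweight loss = €63.75

Pre-subsidy: 1139/3 - (2/3)x = 481/17 + (2/17)x gives x* = 448 and P* = 81.
With the subsidy, sellers receive Ps = Pb + 10 for each unit, where Pb is the price buyers pay.
On the curves, Pb = 1139/3 - (2/3)x and Ps = 481/17 + (2/17)x; the wedge Ps − Pb = 10 gives 481/17 + (2/17)x − (1139/3 - (2/3)x) = 10, so x' = 460.75.
Then Pb = 1139/3 − (2/3)·460.75 = 72.5 and Ps = 481/17 + (2/17)·460.75 = 82.5.
The subsidy expands output by 460.75 − 448 = 12.75 past the efficient level; on those units the gap between marginal cost and willingness to pay runs from 0 up to 10.
DWL = ½ × 10 × 12.75 = 63.75.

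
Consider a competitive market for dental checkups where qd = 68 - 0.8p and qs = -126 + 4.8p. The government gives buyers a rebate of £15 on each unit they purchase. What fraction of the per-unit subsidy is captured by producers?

Pre-subsidy: 68 - 0.8p = -126 + 4.8p gives p* = 485/14, q* = 282/7.
With the rebate, buyers effectively pay pb = ps − 15, where ps is the price sellers receive.
Demand in terms of ps becomes qd = 68 − 0.8(ps − 15) = 80 - 0.8ps. Setting this equal to supply: 80 - 0.8ps = -126 + 4.8ps, so ps = 515/14.
Buyers pay pb = 515/14 − 15 = 305/14; q' = -126 + 4.8·(515/14) = 354/7.
Buyers' price falls by p* − pb = 485/14 − 305/14 = 90/7; sellers' price rises by ps − p* = 515/14 − 485/14 = 15/7.
So producers capture (15/7)/15 = 1/7 of each unit of subsidy.

Producer share = 1/7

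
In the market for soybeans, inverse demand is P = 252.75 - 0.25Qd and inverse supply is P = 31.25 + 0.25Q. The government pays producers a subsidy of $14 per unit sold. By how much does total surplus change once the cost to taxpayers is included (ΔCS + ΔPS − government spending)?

Pre-subsidy: 252.75 - 0.25Q = 31.25 + 0.25Q gives Q* = 443 and P* = 142.
With the subsidy, sellers receive Ps = Pb + 14 for each unit, where Pb is the price buyers pay.
On the curves, Pb = 252.75 - 0.25Q and Ps = 31.25 + 0.25Q; the wedge Ps − Pb = 14 gives 31.25 + 0.25Q − (252.75 - 0.25Q) = 14, so Q' = 471.
Then Pb = 252.75 − 0.25·471 = 135 and Ps = 31.25 + 0.25·471 = 149.
ΔCS = ½(443 + 471)(142 − 135) = 3199; ΔPS = ½(443 + 471)(149 − 142) = 3199.
Government spending = 14 × 471 = 6594.
Net change = 3199 + 3199 − 6594 = -196. The loss equals the DWL triangle ½·14·28.

Net change in total surplus = -$196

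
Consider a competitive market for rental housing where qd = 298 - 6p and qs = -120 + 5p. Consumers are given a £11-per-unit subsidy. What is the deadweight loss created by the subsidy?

Deadweight loss = £165

Pre-subsidy: 298 - 6p = -120 + 5p gives p* = 38, q* = 70.
With the rebate, buyers effectively pay pb = ps − 11, where ps is the price sellers receive.
Demand in terms of ps becomes qd = 298 − 6(ps − 11) = 364 - 6ps. Setting this equal to supply: 364 - 6ps = -120 + 5ps, so ps = 44.
Buyers pay pb = 44 − 11 = 33; q' = -120 + 5·44 = 100.
The subsidy expands output by 100 − 70 = 30 past the efficient level; on those units the gap between marginal cost and willingness to pay runs from 0 up to 11.
DWL = ½ × 11 × 30 = 165.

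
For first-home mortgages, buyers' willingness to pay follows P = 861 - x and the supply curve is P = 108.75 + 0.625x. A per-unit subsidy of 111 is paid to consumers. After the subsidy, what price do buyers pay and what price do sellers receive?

Buyers pay 4287/13; sellers receive 5730/13

Pre-subsidy: 861 - x = 108.75 + 0.625x gives x* = 6018/13 and P* = 5175/13.
With the rebate, buyers effectively pay Pb = Ps − 111, where Ps is the price sellers receive.
On the curves, Pb = 861 - x and Ps = 108.75 + 0.625x; the wedge Ps − Pb = 111 gives 108.75 + 0.625x − (861 - x) = 111, so x' = 6906/13.
Then Pb = 861 − 1·(6906/13) = 4287/13 and Ps = 108.75 + 0.625·(6906/13) = 5730/13.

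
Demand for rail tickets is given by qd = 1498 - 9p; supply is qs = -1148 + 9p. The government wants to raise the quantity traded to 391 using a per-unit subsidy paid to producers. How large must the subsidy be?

Required subsidy s = 48 per unit

At q = 391, invert demand for the buyer price: pb = (1498 − 391)/9 = 123; invert supply for the seller price: ps = (391 − (-1148))/9 = 171.
The subsidy must fill the gap: s = ps − pb = 171 − 123 = 48.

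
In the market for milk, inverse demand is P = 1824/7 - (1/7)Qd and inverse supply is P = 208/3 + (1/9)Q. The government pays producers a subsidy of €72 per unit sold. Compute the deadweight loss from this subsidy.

Deadweight loss = €10206

Pre-subsidy: 1824/7 - (1/7)Q = 208/3 + (1/9)Q gives Q* = 753 and P* = 153.
With the subsidy, sellers receive Ps = Pb + 72 for each unit, where Pb is the price buyers pay.
On the curves, Pb = 1824/7 - (1/7)Q and Ps = 208/3 + (1/9)Q; the wedge Ps − Pb = 72 gives 208/3 + (1/9)Q − (1824/7 - (1/7)Q) = 72, so Q' = 1036.5.
Then Pb = 1824/7 − (1/7)·1036.5 = 112.5 and Ps = 208/3 + (1/9)·1036.5 = 184.5.
The subsidy expands output by 1036.5 − 753 = 283.5 past the efficient level; on those units the gap between marginal cost and willingness to pay runs from 0 up to 72.
DWL = ½ × 72 × 283.5 = 10206.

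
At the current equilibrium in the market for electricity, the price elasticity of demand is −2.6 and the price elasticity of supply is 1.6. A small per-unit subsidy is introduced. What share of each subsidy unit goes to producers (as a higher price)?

For a small subsidy around the equilibrium, the benefit split depends on the relative slopes, which at a point are proportional to the elasticities.
Buyer share = εs/(εs + |εd|) = 1.6/(1.6 + 2.6) = 8/21; seller share = |εd|/(εs + |εd|) = 13/21.
So producers capture 13/21 of the subsidy.

Producer share = 13/21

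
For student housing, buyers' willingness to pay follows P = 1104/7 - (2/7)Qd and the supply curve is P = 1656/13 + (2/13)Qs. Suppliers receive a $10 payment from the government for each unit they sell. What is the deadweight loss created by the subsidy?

Deadweight loss = $113.75

Pre-subsidy: 1104/7 - (2/7)Q = 1656/13 + (2/13)Q gives Q* = 69 and P* = 138.
With the subsidy, sellers receive Ps = Pb + 10 for each unit, where Pb is the price buyers pay.
On the curves, Pb = 1104/7 - (2/7)Q and Ps = 1656/13 + (2/13)Q; the wedge Ps − Pb = 10 gives 1656/13 + (2/13)Q − (1104/7 - (2/7)Q) = 10, so Q' = 91.75.
Then Pb = 1104/7 − (2/7)·91.75 = 131.5 and Ps = 1656/13 + (2/13)·91.75 = 141.5.
The subsidy expands output by 91.75 − 69 = 22.75 past the efficient level; on those units the gap between marginal cost and willingness to pay runs from 0 up to 10.
DWL = ½ × 10 × 22.75 = 113.75.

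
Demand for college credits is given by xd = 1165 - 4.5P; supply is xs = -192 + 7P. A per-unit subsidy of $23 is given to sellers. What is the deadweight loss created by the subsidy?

Pre-subsidy: 1165 - 4.5P = -192 + 7P gives P* = 118, x* = 634.
With the subsidy, sellers receive Ps = Pb + 23 for each unit, where Pb is the price buyers pay.
Supply in terms of Pb becomes xs = -192 + 7(Pb + 23) = -31 + 7Pb. Setting this equal to demand: 1165 - 4.5Pb = -31 + 7Pb, so Pb = 104.
Sellers receive Ps = 104 + 23 = 127; x' = 1165 − 4.5·104 = 697.
The subsidy expands output by 697 − 634 = 63 past the efficient level; on those units the gap between marginal cost and willingness to pay runs from 0 up to 23.
DWL = ½ × 23 × 63 = 724.5.

Deadweight loss = $724.5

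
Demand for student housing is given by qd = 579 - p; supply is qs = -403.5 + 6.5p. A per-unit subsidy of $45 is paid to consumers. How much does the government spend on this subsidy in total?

Pre-subsidy: 579 - p = -403.5 + 6.5p gives p* = 131, q* = 448.
With the rebate, buyers effectively pay pb = ps − 45, where ps is the price sellers receive.
Demand in terms of ps becomes qd = 579 − 1(ps − 45) = 624 - ps. Setting this equal to supply: 624 - ps = -403.5 + 6.5ps, so ps = 137.
Buyers pay pb = 137 − 45 = 92; q' = -403.5 + 6.5·137 = 487.
Government outlay = subsidy × quantity = 45 × 487 = 21915.

Government cost = $21915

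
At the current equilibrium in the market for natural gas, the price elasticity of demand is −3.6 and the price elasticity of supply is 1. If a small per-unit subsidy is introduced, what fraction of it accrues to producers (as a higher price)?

For a small subsidy around the equilibrium, the benefit split depends on the relative slopes, which at a point are proportional to the elasticities.
Buyer share = εs/(εs + |εd|) = 1/(1 + 3.6) = 5/23; seller share = |εd|/(εs + |εd|) = 18/23.
So producers capture 18/23 of the subsidy.

Producer share = 18/23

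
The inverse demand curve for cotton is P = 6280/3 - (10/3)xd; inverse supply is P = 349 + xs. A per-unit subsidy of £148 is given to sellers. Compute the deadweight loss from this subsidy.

Pre-subsidy: 6280/3 - (10/3)x = 349 + x gives x* = 5233/13 and P* = 9770/13.
With the subsidy, sellers receive Ps = Pb + 148 for each unit, where Pb is the price buyers pay.
On the curves, Pb = 6280/3 - (10/3)x and Ps = 349 + x; the wedge Ps − Pb = 148 gives 349 + x − (6280/3 - (10/3)x) = 148, so x' = 5677/13.
Then Pb = 6280/3 − (10/3)·(5677/13) = 8290/13 and Ps = 349 + 1·(5677/13) = 10214/13.
The subsidy expands output by 5677/13 − 5233/13 = 444/13 past the efficient level; on those units the gap between marginal cost and willingness to pay runs from 0 up to 148.
DWL = ½ × 148 × 444/13 = 32856/13.

Deadweight loss = 32856/13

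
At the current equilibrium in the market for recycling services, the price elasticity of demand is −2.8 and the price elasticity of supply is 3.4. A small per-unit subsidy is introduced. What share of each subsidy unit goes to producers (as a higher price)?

Producer share = 14/31

For a small subsidy around the equilibrium, the benefit split depends on the relative slopes, which at a point are proportional to the elasticities.
Buyer share = εs/(εs + |εd|) = 3.4/(3.4 + 2.8) = 17/31; seller share = |εd|/(εs + |εd|) = 14/31.
So producers capture 14/31 of the subsidy.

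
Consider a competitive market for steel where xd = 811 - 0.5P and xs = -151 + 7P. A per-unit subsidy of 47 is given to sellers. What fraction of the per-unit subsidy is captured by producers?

Producer share = 1/15

Pre-subsidy: 811 - 0.5P = -151 + 7P gives P* = 1924/15, x* = 11203/15.
With the subsidy, sellers receive Ps = Pb + 47 for each unit, where Pb is the price buyers pay.
Supply in terms of Pb becomes xs = -151 + 7(Pb + 47) = 178 + 7Pb. Setting this equal to demand: 811 - 0.5Pb = 178 + 7Pb, so Pb = 84.4.
Sellers receive Ps = 84.4 + 47 = 131.4; x' = 811 − 0.5·84.4 = 768.8.
Buyers' price falls by P* − Pb = 1924/15 − 84.4 = 658/15; sellers' price rises by Ps − P* = 131.4 − 1924/15 = 47/15.
So producers capture (47/15)/47 = 1/15 of each unit of subsidy.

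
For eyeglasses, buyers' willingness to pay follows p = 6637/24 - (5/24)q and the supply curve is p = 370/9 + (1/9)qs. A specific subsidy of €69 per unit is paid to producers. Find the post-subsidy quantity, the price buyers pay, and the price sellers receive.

Pre-subsidy: 6637/24 - (5/24)q = 370/9 + (1/9)q gives q* = 737 and p* = 123.
With the subsidy, sellers receive ps = pb + 69 for each unit, where pb is the price buyers pay.
On the curves, pb = 6637/24 - (5/24)q and ps = 370/9 + (1/9)q; the wedge ps − pb = 69 gives 370/9 + (1/9)q − (6637/24 - (5/24)q) = 69, so q' = 953.
Then pb = 6637/24 − (5/24)·953 = 78 and ps = 370/9 + (1/9)·953 = 147.

q' = 953; buyers pay €78; sellers receive €147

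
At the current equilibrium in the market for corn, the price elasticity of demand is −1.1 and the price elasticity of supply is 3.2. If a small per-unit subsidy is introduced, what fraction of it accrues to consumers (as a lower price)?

For a small subsidy around the equilibrium, the benefit split depends on the relative slopes, which at a point are proportional to the elasticities.
Buyer share = εs/(εs + |εd|) = 3.2/(3.2 + 1.1) = 32/43; seller share = |εd|/(εs + |εd|) = 11/43.

Consumer share = 32/43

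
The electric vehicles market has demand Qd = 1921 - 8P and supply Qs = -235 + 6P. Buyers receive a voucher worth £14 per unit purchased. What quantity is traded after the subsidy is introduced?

Pre-subsidy: 1921 - 8P = -235 + 6P gives P* = 154, Q* = 689.
With the rebate, buyers effectively pay Pb = Ps − 14, where Ps is the price sellers receive.
Demand in terms of Ps becomes Qd = 1921 − 8(Ps − 14) = 2033 - 8Ps. Setting this equal to supply: 2033 - 8Ps = -235 + 6Ps, so Ps = 162.
Buyers pay Pb = 162 − 14 = 148; Q' = -235 + 6·162 = 737.

Q' = 737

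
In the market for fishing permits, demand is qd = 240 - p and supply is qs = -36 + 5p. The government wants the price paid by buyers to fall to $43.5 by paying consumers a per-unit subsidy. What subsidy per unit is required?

Required subsidy s = $3 per unit

At a buyer price of 43.5, quantity demanded is 240 − 1·43.5 = 196.5.
Sellers supply 196.5 only when they receive ps with -36 + 5·ps = 196.5, i.e. ps = 46.5.
s = ps − pb = 46.5 − 43.5 = 3.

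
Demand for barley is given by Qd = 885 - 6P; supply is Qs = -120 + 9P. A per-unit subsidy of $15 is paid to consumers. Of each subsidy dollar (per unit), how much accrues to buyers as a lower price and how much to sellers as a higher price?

Pre-subsidy: 885 - 6P = -120 + 9P gives P* = 67, Q* = 483.
With the rebate, buyers effectively pay Pb = Ps − 15, where Ps is the price sellers receive.
Demand in terms of Ps becomes Qd = 885 − 6(Ps − 15) = 975 - 6Ps. Setting this equal to supply: 975 - 6Ps = -120 + 9Ps, so Ps = 73.
Buyers pay Pb = 73 − 15 = 58; Q' = -120 + 9·73 = 537.
Buyers' price falls by P* − Pb = 67 − 58 = 9; sellers' price rises by Ps − P* = 73 − 67 = 6.

Buyers gain $9 per unit; sellers gain $6 per unit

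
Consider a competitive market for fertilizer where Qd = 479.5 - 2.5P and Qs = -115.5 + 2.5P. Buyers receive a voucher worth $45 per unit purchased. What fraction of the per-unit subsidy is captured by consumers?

Pre-subsidy: 479.5 - 2.5P = -115.5 + 2.5P gives P* = 119, Q* = 182.
With the rebate, buyers effectively pay Pb = Ps − 45, where Ps is the price sellers receive.
Demand in terms of Ps becomes Qd = 479.5 − 2.5(Ps − 45) = 592 - 2.5Ps. Setting this equal to supply: 592 - 2.5Ps = -115.5 + 2.5Ps, so Ps = 141.5.
Buyers pay Pb = 141.5 − 45 = 96.5; Q' = -115.5 + 2.5·141.5 = 238.25.
Buyers' price falls by P* − Pb = 119 − 96.5 = 22.5; sellers' price rises by Ps − P* = 141.5 − 119 = 22.5.
So consumers capture 22.5/45 = 0.5 of each unit of subsidy.

Consumer share = 0.5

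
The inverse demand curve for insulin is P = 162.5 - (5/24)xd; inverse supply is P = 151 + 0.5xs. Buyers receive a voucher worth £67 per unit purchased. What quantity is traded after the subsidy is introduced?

x' = 1884/17

Pre-subsidy: 162.5 - (5/24)x = 151 + 0.5x gives x* = 276/17 and P* = 2705/17.
With the rebate, buyers effectively pay Pb = Ps − 67, where Ps is the price sellers receive.
On the curves, Pb = 162.5 - (5/24)x and Ps = 151 + 0.5x; the wedge Ps − Pb = 67 gives 151 + 0.5x − (162.5 - (5/24)x) = 67, so x' = 1884/17.
Then Pb = 162.5 − (5/24)·(1884/17) = 2370/17 and Ps = 151 + 0.5·(1884/17) = 3509/17.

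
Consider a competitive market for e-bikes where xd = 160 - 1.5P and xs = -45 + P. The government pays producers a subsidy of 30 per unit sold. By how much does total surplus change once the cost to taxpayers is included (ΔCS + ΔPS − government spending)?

Net change in total surplus = -270

Pre-subsidy: 160 - 1.5P = -45 + P gives P* = 82, x* = 37.
With the subsidy, sellers receive Ps = Pb + 30 for each unit, where Pb is the price buyers pay.
Supply in terms of Pb becomes xs = -45 + 1(Pb + 30) = -15 + Pb. Setting this equal to demand: 160 - 1.5Pb = -15 + Pb, so Pb = 70.
Sellers receive Ps = 70 + 30 = 100; x' = 160 − 1.5·70 = 55.
ΔCS = ½(37 + 55)(82 − 70) = 552; ΔPS = ½(37 + 55)(100 − 82) = 828.
Government spending = 30 × 55 = 1650.
Net change = 552 + 828 − 1650 = -270. The loss equals the DWL triangle ½·30·18.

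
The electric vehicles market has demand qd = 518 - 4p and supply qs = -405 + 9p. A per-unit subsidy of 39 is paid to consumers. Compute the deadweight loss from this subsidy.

Deadweight loss = 2106

Pre-subsidy: 518 - 4p = -405 + 9p gives p* = 71, q* = 234.
With the rebate, buyers effectively pay pb = ps − 39, where ps is the price sellers receive.
Demand in terms of ps becomes qd = 518 − 4(ps − 39) = 674 - 4ps. Setting this equal to supply: 674 - 4ps = -405 + 9ps, so ps = 83.
Buyers pay pb = 83 − 39 = 44; q' = -405 + 9·83 = 342.
The subsidy expands output by 342 − 234 = 108 past the efficient level; on those units the gap between marginal cost and willingness to pay runs from 0 up to 39.
DWL = ½ × 39 × 108 = 2106.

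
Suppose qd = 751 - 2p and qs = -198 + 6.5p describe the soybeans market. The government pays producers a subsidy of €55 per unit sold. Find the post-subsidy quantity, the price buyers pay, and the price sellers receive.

Pre-subsidy: 751 - 2p = -198 + 6.5p gives p* = 1898/17, q* = 8971/17.
With the subsidy, sellers receive ps = pb + 55 for each unit, where pb is the price buyers pay.
Supply in terms of pb becomes qs = -198 + 6.5(pb + 55) = 159.5 + 6.5pb. Setting this equal to demand: 751 - 2pb = 159.5 + 6.5pb, so pb = 1183/17.
Sellers receive ps = 1183/17 + 55 = 2118/17; q' = 751 − 2·(1183/17) = 10401/17.

q' = 10401/17; buyers pay 1183/17; sellers receive 2118/17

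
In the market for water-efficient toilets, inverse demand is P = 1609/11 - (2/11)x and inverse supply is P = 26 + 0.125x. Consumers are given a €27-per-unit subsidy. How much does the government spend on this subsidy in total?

Pre-subsidy: 1609/11 - (2/11)x = 26 + 0.125x gives x* = 392 and P* = 75.
With the rebate, buyers effectively pay Pb = Ps − 27, where Ps is the price sellers receive.
On the curves, Pb = 1609/11 - (2/11)x and Ps = 26 + 0.125x; the wedge Ps − Pb = 27 gives 26 + 0.125x − (1609/11 - (2/11)x) = 27, so x' = 480.
Then Pb = 1609/11 − (2/11)·480 = 59 and Ps = 26 + 0.125·480 = 86.
Government outlay = subsidy × quantity = 27 × 480 = 12960.

Government cost = €12960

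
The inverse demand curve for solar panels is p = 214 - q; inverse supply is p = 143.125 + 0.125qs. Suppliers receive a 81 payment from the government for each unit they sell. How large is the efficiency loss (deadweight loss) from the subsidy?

Deadweight loss = 2916

Pre-subsidy: 214 - q = 143.125 + 0.125q gives q* = 63 and p* = 151.
With the subsidy, sellers receive ps = pb + 81 for each unit, where pb is the price buyers pay.
On the curves, pb = 214 - q and ps = 143.125 + 0.125q; the wedge ps − pb = 81 gives 143.125 + 0.125q − (214 - q) = 81, so q' = 135.
Then pb = 214 − 1·135 = 79 and ps = 143.125 + 0.125·135 = 160.
The subsidy expands output by 135 − 63 = 72 past the efficient level; on those units the gap between marginal cost and willingness to pay runs from 0 up to 81.
DWL = ½ × 81 × 72 = 2916.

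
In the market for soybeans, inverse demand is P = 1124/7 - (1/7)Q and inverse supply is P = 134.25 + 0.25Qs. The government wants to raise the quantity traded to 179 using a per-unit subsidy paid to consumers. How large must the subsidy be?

Required subsidy s = 44 per unit

At Q = 179, from the demand curve buyers pay Pb = 1124/7 − (1/7)·179 = 135; from the supply curve sellers need Ps = 134.25 + 0.25·179 = 179.
The subsidy must fill the gap: s = Ps − Pb = 179 − 135 = 44.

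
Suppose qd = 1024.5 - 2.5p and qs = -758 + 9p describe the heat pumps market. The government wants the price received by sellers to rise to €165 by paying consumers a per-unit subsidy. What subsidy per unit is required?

At a seller price of 165, quantity supplied is -758 + 9·165 = 727.
Buyers absorb 727 only when they pay pb with 1024.5 − 2.5·pb = 727, i.e. pb = 119.
s = ps − pb = 165 − 119 = 46.

Required subsidy s = €46 per unit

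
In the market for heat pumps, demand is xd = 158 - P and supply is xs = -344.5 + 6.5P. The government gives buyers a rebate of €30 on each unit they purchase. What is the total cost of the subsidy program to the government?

Pre-subsidy: 158 - P = -344.5 + 6.5P gives P* = 67, x* = 91.
With the rebate, buyers effectively pay Pb = Ps − 30, where Ps is the price sellers receive.
Demand in terms of Ps becomes xd = 158 − 1(Ps − 30) = 188 - Ps. Setting this equal to supply: 188 - Ps = -344.5 + 6.5Ps, so Ps = 71.
Buyers pay Pb = 71 − 30 = 41; x' = -344.5 + 6.5·71 = 117.
Government outlay = subsidy × quantity = 30 × 117 = 3510.

Government cost = €3510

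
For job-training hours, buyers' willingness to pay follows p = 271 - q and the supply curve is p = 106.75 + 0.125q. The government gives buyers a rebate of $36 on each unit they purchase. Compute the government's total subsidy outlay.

Pre-subsidy: 271 - q = 106.75 + 0.125q gives q* = 146 and p* = 125.
With the rebate, buyers effectively pay pb = ps − 36, where ps is the price sellers receive.
On the curves, pb = 271 - q and ps = 106.75 + 0.125q; the wedge ps − pb = 36 gives 106.75 + 0.125q − (271 - q) = 36, so q' = 178.
Then pb = 271 − 1·178 = 93 and ps = 106.75 + 0.125·178 = 129.
Government outlay = subsidy × quantity = 36 × 178 = 6408.

Government cost = $6408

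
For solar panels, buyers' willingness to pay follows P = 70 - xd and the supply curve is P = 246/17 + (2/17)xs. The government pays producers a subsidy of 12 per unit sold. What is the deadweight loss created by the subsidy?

Deadweight loss = 1224/19

Pre-subsidy: 70 - x = 246/17 + (2/17)x gives x* = 944/19 and P* = 386/19.
With the subsidy, sellers receive Ps = Pb + 12 for each unit, where Pb is the price buyers pay.
On the curves, Pb = 70 - x and Ps = 246/17 + (2/17)x; the wedge Ps − Pb = 12 gives 246/17 + (2/17)x − (70 - x) = 12, so x' = 1148/19.
Then Pb = 70 − 1·(1148/19) = 182/19 and Ps = 246/17 + (2/17)·(1148/19) = 410/19.
The subsidy expands output by 1148/19 − 944/19 = 204/19 past the efficient level; on those units the gap between marginal cost and willingness to pay runs from 0 up to 12.
DWL = ½ × 12 × 204/19 = 1224/19.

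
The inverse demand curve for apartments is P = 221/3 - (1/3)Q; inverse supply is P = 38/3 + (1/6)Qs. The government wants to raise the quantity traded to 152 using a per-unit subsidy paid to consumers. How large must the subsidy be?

At Q = 152, from the demand curve buyers pay Pb = 221/3 − (1/3)·152 = 23; from the supply curve sellers need Ps = 38/3 + (1/6)·152 = 38.
The subsidy must fill the gap: s = Ps − Pb = 38 − 23 = 15.

Required subsidy s = 15 per unit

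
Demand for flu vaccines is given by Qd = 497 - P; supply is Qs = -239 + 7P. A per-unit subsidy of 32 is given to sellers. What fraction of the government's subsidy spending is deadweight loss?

Pre-subsidy: 497 - P = -239 + 7P gives P* = 92, Q* = 405.
With the subsidy, sellers receive Ps = Pb + 32 for each unit, where Pb is the price buyers pay.
Supply in terms of Pb becomes Qs = -239 + 7(Pb + 32) = -15 + 7Pb. Setting this equal to demand: 497 - Pb = -15 + 7Pb, so Pb = 64.
Sellers receive Ps = 64 + 32 = 96; Q' = 497 − 1·64 = 433.
ΔCS = ½(405 + 433)(92 − 64) = 11732; ΔPS = ½(405 + 433)(96 − 92) = 1676.
Government spending = 32 × 433 = 13856.
DWL = ½ × 32 × (433 − 405) = 448; fraction = 448 / 13856 = 14/433.

DWL / government spending = 14/433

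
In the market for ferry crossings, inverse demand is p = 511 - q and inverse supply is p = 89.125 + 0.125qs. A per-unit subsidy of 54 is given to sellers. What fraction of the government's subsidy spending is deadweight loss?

DWL / government spending = 8/141

Pre-subsidy: 511 - q = 89.125 + 0.125q gives q* = 375 and p* = 136.
With the subsidy, sellers receive ps = pb + 54 for each unit, where pb is the price buyers pay.
On the curves, pb = 511 - q and ps = 89.125 + 0.125q; the wedge ps − pb = 54 gives 89.125 + 0.125q − (511 - q) = 54, so q' = 423.
Then pb = 511 − 1·423 = 88 and ps = 89.125 + 0.125·423 = 142.
ΔCS = ½(375 + 423)(136 − 88) = 19152; ΔPS = ½(375 + 423)(142 − 136) = 2394.
Government spending = 54 × 423 = 22842.
DWL = ½ × 54 × (423 − 375) = 1296; fraction = 1296 / 22842 = 8/141.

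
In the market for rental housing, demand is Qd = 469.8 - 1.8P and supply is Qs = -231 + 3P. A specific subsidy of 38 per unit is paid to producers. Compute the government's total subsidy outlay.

Pre-subsidy: 469.8 - 1.8P = -231 + 3P gives P* = 146, Q* = 207.
With the subsidy, sellers receive Ps = Pb + 38 for each unit, where Pb is the price buyers pay.
Supply in terms of Pb becomes Qs = -231 + 3(Pb + 38) = -117 + 3Pb. Setting this equal to demand: 469.8 - 1.8Pb = -117 + 3Pb, so Pb = 122.25.
Sellers receive Ps = 122.25 + 38 = 160.25; Q' = 469.8 − 1.8·122.25 = 249.75.
Government outlay = subsidy × quantity = 38 × 249.75 = 9490.5.

Government cost = 9490.5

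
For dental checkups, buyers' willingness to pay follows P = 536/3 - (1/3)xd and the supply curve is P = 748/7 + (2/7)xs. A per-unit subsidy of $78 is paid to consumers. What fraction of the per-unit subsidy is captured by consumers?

Pre-subsidy: 536/3 - (1/3)x = 748/7 + (2/7)x gives x* = 116 and P* = 140.
With the rebate, buyers effectively pay Pb = Ps − 78, where Ps is the price sellers receive.
On the curves, Pb = 536/3 - (1/3)x and Ps = 748/7 + (2/7)x; the wedge Ps − Pb = 78 gives 748/7 + (2/7)x − (536/3 - (1/3)x) = 78, so x' = 242.
Then Pb = 536/3 − (1/3)·242 = 98 and Ps = 748/7 + (2/7)·242 = 176.
Buyers' price falls by P* − Pb = 140 − 98 = 42; sellers' price rises by Ps − P* = 176 − 140 = 36.
So consumers capture 42/78 = 7/13 of each unit of subsidy.

Consumer share = 7/13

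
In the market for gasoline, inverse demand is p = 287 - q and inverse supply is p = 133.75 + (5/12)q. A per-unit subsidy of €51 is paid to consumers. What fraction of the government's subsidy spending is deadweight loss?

DWL / government spending = 102/817

Pre-subsidy: 287 - q = 133.75 + (5/12)q gives q* = 1839/17 and p* = 3040/17.
With the rebate, buyers effectively pay pb = ps − 51, where ps is the price sellers receive.
On the curves, pb = 287 - q and ps = 133.75 + (5/12)q; the wedge ps − pb = 51 gives 133.75 + (5/12)q − (287 - q) = 51, so q' = 2451/17.
Then pb = 287 − 1·(2451/17) = 2428/17 and ps = 133.75 + (5/12)·(2451/17) = 3295/17.
ΔCS = ½(1839/17 + 2451/17)(3040/17 − 2428/17) = 77220/17; ΔPS = ½(1839/17 + 2451/17)(3295/17 − 3040/17) = 32175/17.
Government spending = 51 × 2451/17 = 7353.
DWL = ½ × 51 × (2451/17 − 1839/17) = 918; fraction = 918 / 7353 = 102/817.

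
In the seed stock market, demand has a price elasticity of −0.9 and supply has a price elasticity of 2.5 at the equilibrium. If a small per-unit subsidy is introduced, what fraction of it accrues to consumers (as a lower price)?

For a small subsidy around the equilibrium, the benefit split depends on the relative slopes, which at a point are proportional to the elasticities.
Buyer share = εs/(εs + |εd|) = 2.5/(2.5 + 0.9) = 25/34; seller share = |εd|/(εs + |εd|) = 9/34.

Consumer share = 25/34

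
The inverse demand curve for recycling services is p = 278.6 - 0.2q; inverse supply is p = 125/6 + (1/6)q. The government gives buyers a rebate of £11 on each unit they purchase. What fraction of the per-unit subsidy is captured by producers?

Producer share = 5/11

Pre-subsidy: 278.6 - 0.2q = 125/6 + (1/6)q gives q* = 703 and p* = 138.
With the rebate, buyers effectively pay pb = ps − 11, where ps is the price sellers receive.
On the curves, pb = 278.6 - 0.2q and ps = 125/6 + (1/6)q; the wedge ps − pb = 11 gives 125/6 + (1/6)q − (278.6 - 0.2q) = 11, so q' = 733.
Then pb = 278.6 − 0.2·733 = 132 and ps = 125/6 + (1/6)·733 = 143.
Buyers' price falls by p* − pb = 138 − 132 = 6; sellers' price rises by ps − p* = 143 − 138 = 5.
So producers capture 5/11 = 5/11 of each unit of subsidy.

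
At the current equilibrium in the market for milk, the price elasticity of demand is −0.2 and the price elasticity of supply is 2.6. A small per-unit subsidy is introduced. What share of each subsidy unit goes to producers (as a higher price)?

Producer share = 1/14

For a small subsidy around the equilibrium, the benefit split depends on the relative slopes, which at a point are proportional to the elasticities.
Buyer share = εs/(εs + |εd|) = 2.6/(2.6 + 0.2) = 13/14; seller share = |εd|/(εs + |εd|) = 1/14.
So producers capture 1/14 of the subsidy.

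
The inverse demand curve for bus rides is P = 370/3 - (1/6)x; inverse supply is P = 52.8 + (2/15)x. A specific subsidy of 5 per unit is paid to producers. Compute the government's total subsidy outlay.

Government cost = 11330/9

Pre-subsidy: 370/3 - (1/6)x = 52.8 + (2/15)x gives x* = 2116/9 and P* = 2272/27.
With the subsidy, sellers receive Ps = Pb + 5 for each unit, where Pb is the price buyers pay.
On the curves, Pb = 370/3 - (1/6)x and Ps = 52.8 + (2/15)x; the wedge Ps − Pb = 5 gives 52.8 + (2/15)x − (370/3 - (1/6)x) = 5, so x' = 2266/9.
Then Pb = 370/3 − (1/6)·(2266/9) = 2197/27 and Ps = 52.8 + (2/15)·(2266/9) = 2332/27.
Government outlay = subsidy × quantity = 5 × 2266/9 = 11330/9.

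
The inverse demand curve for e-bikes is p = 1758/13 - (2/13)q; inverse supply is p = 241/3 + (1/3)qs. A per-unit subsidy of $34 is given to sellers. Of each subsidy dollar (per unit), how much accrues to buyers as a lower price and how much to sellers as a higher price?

Pre-subsidy: 1758/13 - (2/13)q = 241/3 + (1/3)q gives q* = 2141/19 and p* = 2240/19.
With the subsidy, sellers receive ps = pb + 34 for each unit, where pb is the price buyers pay.
On the curves, pb = 1758/13 - (2/13)q and ps = 241/3 + (1/3)q; the wedge ps − pb = 34 gives 241/3 + (1/3)q − (1758/13 - (2/13)q) = 34, so q' = 3467/19.
Then pb = 1758/13 − (2/13)·(3467/19) = 2036/19 and ps = 241/3 + (1/3)·(3467/19) = 2682/19.
Buyers' price falls by p* − pb = 2240/19 − 2036/19 = 204/19; sellers' price rises by ps − p* = 2682/19 − 2240/19 = 442/19.

Buyers gain 204/19 per unit; sellers gain 442/19 per unit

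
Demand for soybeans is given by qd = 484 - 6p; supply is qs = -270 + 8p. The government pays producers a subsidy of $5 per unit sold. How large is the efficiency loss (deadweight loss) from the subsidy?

Pre-subsidy: 484 - 6p = -270 + 8p gives p* = 377/7, q* = 1126/7.
With the subsidy, sellers receive ps = pb + 5 for each unit, where pb is the price buyers pay.
Supply in terms of pb becomes qs = -270 + 8(pb + 5) = -230 + 8pb. Setting this equal to demand: 484 - 6pb = -230 + 8pb, so pb = 51.
Sellers receive ps = 51 + 5 = 56; q' = 484 − 6·51 = 178.
The subsidy expands output by 178 − 1126/7 = 120/7 past the efficient level; on those units the gap between marginal cost and willingness to pay runs from 0 up to 5.
DWL = ½ × 5 × 120/7 = 300/7.

Deadweight loss = 300/7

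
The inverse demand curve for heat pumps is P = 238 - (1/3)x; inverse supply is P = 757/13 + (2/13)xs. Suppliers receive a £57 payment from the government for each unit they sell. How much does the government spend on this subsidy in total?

Pre-subsidy: 238 - (1/3)x = 757/13 + (2/13)x gives x* = 369 and P* = 115.
With the subsidy, sellers receive Ps = Pb + 57 for each unit, where Pb is the price buyers pay.
On the curves, Pb = 238 - (1/3)x and Ps = 757/13 + (2/13)x; the wedge Ps − Pb = 57 gives 757/13 + (2/13)x − (238 - (1/3)x) = 57, so x' = 486.
Then Pb = 238 − (1/3)·486 = 76 and Ps = 757/13 + (2/13)·486 = 133.
Government outlay = subsidy × quantity = 57 × 486 = 27702.

Government cost = £27702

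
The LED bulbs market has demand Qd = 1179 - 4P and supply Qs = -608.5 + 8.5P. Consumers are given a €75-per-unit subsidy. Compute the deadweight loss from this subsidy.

Deadweight loss = €7650

Pre-subsidy: 1179 - 4P = -608.5 + 8.5P gives P* = 143, Q* = 607.
With the rebate, buyers effectively pay Pb = Ps − 75, where Ps is the price sellers receive.
Demand in terms of Ps becomes Qd = 1179 − 4(Ps − 75) = 1479 - 4Ps. Setting this equal to supply: 1479 - 4Ps = -608.5 + 8.5Ps, so Ps = 167.
Buyers pay Pb = 167 − 75 = 92; Q' = -608.5 + 8.5·167 = 811.
The subsidy expands output by 811 − 607 = 204 past the efficient level; on those units the gap between marginal cost and willingness to pay runs from 0 up to 75.
DWL = ½ × 75 × 204 = 7650.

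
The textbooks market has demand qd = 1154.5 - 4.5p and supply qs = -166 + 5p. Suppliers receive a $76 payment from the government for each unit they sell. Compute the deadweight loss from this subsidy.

Deadweight loss = $6840

Pre-subsidy: 1154.5 - 4.5p = -166 + 5p gives p* = 139, q* = 529.
With the subsidy, sellers receive ps = pb + 76 for each unit, where pb is the price buyers pay.
Supply in terms of pb becomes qs = -166 + 5(pb + 76) = 214 + 5pb. Setting this equal to demand: 1154.5 - 4.5pb = 214 + 5pb, so pb = 99.
Sellers receive ps = 99 + 76 = 175; q' = 1154.5 − 4.5·99 = 709.
The subsidy expands output by 709 − 529 = 180 past the efficient level; on those units the gap between marginal cost and willingness to pay runs from 0 up to 76.
DWL = ½ × 76 × 180 = 6840.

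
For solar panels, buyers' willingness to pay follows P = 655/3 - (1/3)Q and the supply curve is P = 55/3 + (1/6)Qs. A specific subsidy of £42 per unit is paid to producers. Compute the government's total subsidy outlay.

Government cost = £20328

Pre-subsidy: 655/3 - (1/3)Q = 55/3 + (1/6)Q gives Q* = 400 and P* = 85.
With the subsidy, sellers receive Ps = Pb + 42 for each unit, where Pb is the price buyers pay.
On the curves, Pb = 655/3 - (1/3)Q and Ps = 55/3 + (1/6)Q; the wedge Ps − Pb = 42 gives 55/3 + (1/6)Q − (655/3 - (1/3)Q) = 42, so Q' = 484.
Then Pb = 655/3 − (1/3)·484 = 57 and Ps = 55/3 + (1/6)·484 = 99.
Government outlay = subsidy × quantity = 42 × 484 = 20328.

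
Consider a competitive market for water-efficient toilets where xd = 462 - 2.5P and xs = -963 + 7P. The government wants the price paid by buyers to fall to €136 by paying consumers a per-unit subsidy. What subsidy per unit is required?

Required subsidy s = €19 per unit

At a buyer price of 136, quantity demanded is 462 − 2.5·136 = 122.
Sellers supply 122 only when they receive Ps with -963 + 7·Ps = 122, i.e. Ps = 155.
s = Ps − Pb = 155 − 136 = 19.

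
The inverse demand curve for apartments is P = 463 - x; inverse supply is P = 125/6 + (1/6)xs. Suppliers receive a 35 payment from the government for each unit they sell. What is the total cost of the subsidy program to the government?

Government cost = 14315

Pre-subsidy: 463 - x = 125/6 + (1/6)x gives x* = 379 and P* = 84.
With the subsidy, sellers receive Ps = Pb + 35 for each unit, where Pb is the price buyers pay.
On the curves, Pb = 463 - x and Ps = 125/6 + (1/6)x; the wedge Ps − Pb = 35 gives 125/6 + (1/6)x − (463 - x) = 35, so x' = 409.
Then Pb = 463 − 1·409 = 54 and Ps = 125/6 + (1/6)·409 = 89.
Government outlay = subsidy × quantity = 35 × 409 = 14315.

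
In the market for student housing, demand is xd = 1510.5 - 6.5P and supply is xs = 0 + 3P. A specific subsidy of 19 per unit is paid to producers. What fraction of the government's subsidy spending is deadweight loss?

DWL / government spending = 13/344

Pre-subsidy: 1510.5 - 6.5P = 0 + 3P gives P* = 159, x* = 477.
With the subsidy, sellers receive Ps = Pb + 19 for each unit, where Pb is the price buyers pay.
Supply in terms of Pb becomes xs = 0 + 3(Pb + 19) = 57 + 3Pb. Setting this equal to demand: 1510.5 - 6.5Pb = 57 + 3Pb, so Pb = 153.
Sellers receive Ps = 153 + 19 = 172; x' = 1510.5 − 6.5·153 = 516.
ΔCS = ½(477 + 516)(159 − 153) = 2979; ΔPS = ½(477 + 516)(172 − 159) = 6454.5.
Government spending = 19 × 516 = 9804.
DWL = ½ × 19 × (516 − 477) = 370.5; fraction = 370.5 / 9804 = 13/344.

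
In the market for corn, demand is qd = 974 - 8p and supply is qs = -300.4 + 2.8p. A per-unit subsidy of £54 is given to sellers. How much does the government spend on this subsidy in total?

Government cost = £7668

Pre-subsidy: 974 - 8p = -300.4 + 2.8p gives p* = 118, q* = 30.
With the subsidy, sellers receive ps = pb + 54 for each unit, where pb is the price buyers pay.
Supply in terms of pb becomes qs = -300.4 + 2.8(pb + 54) = -149.2 + 2.8pb. Setting this equal to demand: 974 - 8pb = -149.2 + 2.8pb, so pb = 104.
Sellers receive ps = 104 + 54 = 158; q' = 974 − 8·104 = 142.
Government outlay = subsidy × quantity = 54 × 142 = 7668.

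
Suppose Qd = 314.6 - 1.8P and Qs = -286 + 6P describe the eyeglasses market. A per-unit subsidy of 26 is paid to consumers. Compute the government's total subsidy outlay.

Government cost = 5512

Pre-subsidy: 314.6 - 1.8P = -286 + 6P gives P* = 77, Q* = 176.
With the rebate, buyers effectively pay Pb = Ps − 26, where Ps is the price sellers receive.
Demand in terms of Ps becomes Qd = 314.6 − 1.8(Ps − 26) = 361.4 - 1.8Ps. Setting this equal to supply: 361.4 - 1.8Ps = -286 + 6Ps, so Ps = 83.
Buyers pay Pb = 83 − 26 = 57; Q' = -286 + 6·83 = 212.
Government outlay = subsidy × quantity = 26 × 212 = 5512.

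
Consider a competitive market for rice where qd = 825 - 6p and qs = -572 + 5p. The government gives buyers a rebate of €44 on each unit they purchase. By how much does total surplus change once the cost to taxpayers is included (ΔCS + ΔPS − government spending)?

Pre-subsidy: 825 - 6p = -572 + 5p gives p* = 127, q* = 63.
With the rebate, buyers effectively pay pb = ps − 44, where ps is the price sellers receive.
Demand in terms of ps becomes qd = 825 − 6(ps − 44) = 1089 - 6ps. Setting this equal to supply: 1089 - 6ps = -572 + 5ps, so ps = 151.
Buyers pay pb = 151 − 44 = 107; q' = -572 + 5·151 = 183.
ΔCS = ½(63 + 183)(127 − 107) = 2460; ΔPS = ½(63 + 183)(151 − 127) = 2952.
Government spending = 44 × 183 = 8052.
Net change = 2460 + 2952 − 8052 = -2640. The loss equals the DWL triangle ½·44·120.

Net change in total surplus = -€2640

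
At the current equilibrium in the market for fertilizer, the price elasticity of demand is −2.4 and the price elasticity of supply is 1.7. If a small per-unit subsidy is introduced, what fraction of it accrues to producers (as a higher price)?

Producer share = 24/41

For a small subsidy around the equilibrium, the benefit split depends on the relative slopes, which at a point are proportional to the elasticities.
Buyer share = εs/(εs + |εd|) = 1.7/(1.7 + 2.4) = 17/41; seller share = |εd|/(εs + |εd|) = 24/41.
So producers capture 24/41 of the subsidy.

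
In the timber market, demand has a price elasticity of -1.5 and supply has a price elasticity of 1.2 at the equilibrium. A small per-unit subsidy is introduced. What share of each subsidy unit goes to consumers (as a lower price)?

Consumer share = 4/9

For a small subsidy around the equilibrium, the benefit split depends on the relative slopes, which at a point are proportional to the elasticities.
Buyer share = εs/(εs + |εd|) = 1.2/(1.2 + 1.5) = 4/9; seller share = |εd|/(εs + |εd|) = 5/9.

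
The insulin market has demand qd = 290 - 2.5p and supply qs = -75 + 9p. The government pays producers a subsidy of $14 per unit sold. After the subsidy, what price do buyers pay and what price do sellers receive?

Buyers pay 478/23; sellers receive 800/23

Pre-subsidy: 290 - 2.5p = -75 + 9p gives p* = 730/23, q* = 4845/23.
With the subsidy, sellers receive ps = pb + 14 for each unit, where pb is the price buyers pay.
Supply in terms of pb becomes qs = -75 + 9(pb + 14) = 51 + 9pb. Setting this equal to demand: 290 - 2.5pb = 51 + 9pb, so pb = 478/23.
Sellers receive ps = 478/23 + 14 = 800/23; q' = 290 − 2.5·(478/23) = 5475/23.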